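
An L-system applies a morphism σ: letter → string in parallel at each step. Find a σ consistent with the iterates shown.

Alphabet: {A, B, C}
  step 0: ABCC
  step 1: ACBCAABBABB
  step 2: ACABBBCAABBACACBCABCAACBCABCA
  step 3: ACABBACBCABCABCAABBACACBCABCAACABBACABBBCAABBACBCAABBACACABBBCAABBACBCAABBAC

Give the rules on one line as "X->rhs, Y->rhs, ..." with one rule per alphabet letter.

  step 2 ⇒ step 3: ACABBBCAABBACACBCABCAACBCABCA ⇒ AC·ABB·AC·BCA·BCA·BCA·ABB·AC·AC·BCA·BCA·AC·ABB·AC·ABB·BCA·ABB·AC·BCA·ABB·AC·AC·ABB·BCA·ABB·AC·BCA·ABB·AC
    A ↦ AC
    B ↦ BCA
    C ↦ ABB

A->AC, B->BCA, C->ABB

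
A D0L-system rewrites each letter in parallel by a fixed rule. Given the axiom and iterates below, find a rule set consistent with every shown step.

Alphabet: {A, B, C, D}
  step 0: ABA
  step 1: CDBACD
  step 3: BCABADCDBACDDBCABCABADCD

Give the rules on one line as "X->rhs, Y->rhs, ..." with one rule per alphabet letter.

  step 0 ⇒ step 1: ABA ⇒ CD·BA·CD
    A ↦ CD
    B ↦ BA
    C ↦ D  (constrained at step 1)
    D ↦ BCA  (constrained at step 1)

A->CD, B->BA, C->D, D->BCA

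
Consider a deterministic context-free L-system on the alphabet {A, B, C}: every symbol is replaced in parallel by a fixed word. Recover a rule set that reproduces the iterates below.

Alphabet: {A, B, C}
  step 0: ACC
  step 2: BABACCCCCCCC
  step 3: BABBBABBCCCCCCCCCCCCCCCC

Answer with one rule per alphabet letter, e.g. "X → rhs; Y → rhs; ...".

  step 2 ⇒ step 3: BABACCCCCCCC ⇒ BA·BB·BA·BB·CC·CC·CC·CC·CC·CC·CC·CC
    A ↦ BB
    B ↦ BA
    C ↦ CC

A->BB, B->BA, C->CC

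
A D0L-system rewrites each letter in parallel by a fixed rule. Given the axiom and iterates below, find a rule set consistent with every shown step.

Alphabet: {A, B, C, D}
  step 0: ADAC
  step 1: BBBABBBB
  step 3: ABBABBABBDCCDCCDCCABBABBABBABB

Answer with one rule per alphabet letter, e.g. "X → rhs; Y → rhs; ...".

  step 0 ⇒ step 1: ADAC ⇒ BBB·A·BBB·B
    A ↦ BBB
    C ↦ B
    D ↦ A
    B ↦ DCC  (constrained at step 1)

A->BBB, B->DCC, C->B, D->A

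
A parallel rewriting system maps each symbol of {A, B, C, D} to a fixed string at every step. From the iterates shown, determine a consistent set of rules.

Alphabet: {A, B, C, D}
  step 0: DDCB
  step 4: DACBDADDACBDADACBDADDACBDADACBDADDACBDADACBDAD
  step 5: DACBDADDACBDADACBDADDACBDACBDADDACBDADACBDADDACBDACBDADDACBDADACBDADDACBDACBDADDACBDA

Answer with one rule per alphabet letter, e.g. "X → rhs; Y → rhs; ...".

A->CB, B->AD, C->D, D->DA

  step 4 ⇒ step 5: DACBDADDACBDADACBDADDACBDADACBDADDACBDADACBDAD ⇒ DA·CB·D·AD·DA·CB·DA·DA·CB·D·AD·DA·CB·DA·CB·D·AD·DA·CB·DA·DA·CB·D·AD·DA·CB·DA·CB·D·AD·DA·CB·DA·DA·CB·D·AD·DA·CB·DA·CB·D·AD·DA·CB·DA
    A ↦ CB
    B ↦ AD
    C ↦ D
    D ↦ DA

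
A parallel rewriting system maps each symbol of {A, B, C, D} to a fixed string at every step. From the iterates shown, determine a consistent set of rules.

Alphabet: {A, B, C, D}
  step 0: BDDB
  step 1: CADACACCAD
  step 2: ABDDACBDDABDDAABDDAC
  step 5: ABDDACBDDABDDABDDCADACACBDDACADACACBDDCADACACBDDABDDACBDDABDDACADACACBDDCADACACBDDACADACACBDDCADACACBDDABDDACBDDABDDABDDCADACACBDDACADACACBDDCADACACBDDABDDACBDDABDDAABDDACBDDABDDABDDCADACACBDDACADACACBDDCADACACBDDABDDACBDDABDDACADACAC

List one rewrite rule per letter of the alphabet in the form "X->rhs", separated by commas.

  step 1 ⇒ step 2: CADACACCAD ⇒ A·BDD·AC·BDD·A·BDD·A·A·BDD·AC
    A ↦ BDD
    C ↦ A
    D ↦ AC
  step 0 ⇒ step 1: BDDB ⇒ CAD·AC·AC·CAD
    B ↦ CAD

A->BDD, B->CAD, C->A, D->AC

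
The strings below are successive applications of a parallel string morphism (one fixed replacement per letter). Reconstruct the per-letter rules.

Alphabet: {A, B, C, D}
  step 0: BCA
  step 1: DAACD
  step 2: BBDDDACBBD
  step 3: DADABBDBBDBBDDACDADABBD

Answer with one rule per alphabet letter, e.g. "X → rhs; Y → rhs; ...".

  step 2 ⇒ step 3: BBDDDACBBD ⇒ DA·DA·BBD·BBD·BBD·D·AC·DA·DA·BBD
    A ↦ D
    B ↦ DA
    C ↦ AC
    D ↦ BBD

A->D, B->DA, C->AC, D->BBD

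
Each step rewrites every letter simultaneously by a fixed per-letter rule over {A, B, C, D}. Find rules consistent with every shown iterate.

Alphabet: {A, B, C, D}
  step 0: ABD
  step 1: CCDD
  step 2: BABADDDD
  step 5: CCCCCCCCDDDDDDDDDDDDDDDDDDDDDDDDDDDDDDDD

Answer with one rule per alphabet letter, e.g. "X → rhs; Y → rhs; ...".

  step 1 ⇒ step 2: CCDD ⇒ BA·BA·DD·DD
    C ↦ BA
    D ↦ DD
  step 0 ⇒ step 1: ABD ⇒ C·C·DD
    A ↦ C
  step 0 ⇒ step 1: ABD ⇒ C·C·DD
    B ↦ C

A->C, B->C, C->BA, D->DD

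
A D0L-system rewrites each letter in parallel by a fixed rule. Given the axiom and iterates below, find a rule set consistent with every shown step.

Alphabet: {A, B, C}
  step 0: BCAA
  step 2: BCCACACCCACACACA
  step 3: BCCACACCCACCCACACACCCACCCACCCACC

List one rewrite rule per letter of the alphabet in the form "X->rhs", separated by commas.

A->CC, B->BC, C->CA

  step 2 ⇒ step 3: BCCACACCCACACACA ⇒ BC·CA·CA·CC·CA·CC·CA·CA·CA·CC·CA·CC·CA·CC·CA·CC
    A ↦ CC
    B ↦ BC
    C ↦ CA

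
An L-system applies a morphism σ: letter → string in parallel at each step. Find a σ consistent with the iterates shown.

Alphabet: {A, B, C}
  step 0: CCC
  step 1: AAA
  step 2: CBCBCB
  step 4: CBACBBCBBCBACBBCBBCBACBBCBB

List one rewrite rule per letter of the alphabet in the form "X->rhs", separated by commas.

A->CB, B->CBB, C->A

  step 1 ⇒ step 2: AAA ⇒ CB·CB·CB
    A ↦ CB
    B ↦ CBB  (constrained at step 2)
  step 0 ⇒ step 1: CCC ⇒ A·A·A
    C ↦ A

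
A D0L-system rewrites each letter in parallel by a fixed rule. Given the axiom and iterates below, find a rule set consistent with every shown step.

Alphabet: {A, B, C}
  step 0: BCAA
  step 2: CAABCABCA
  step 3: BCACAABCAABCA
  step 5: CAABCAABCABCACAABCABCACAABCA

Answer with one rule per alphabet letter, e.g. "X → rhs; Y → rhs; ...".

  step 2 ⇒ step 3: CAABCABCA ⇒ B·CA·CA·A·B·CA·A·B·CA
    A ↦ CA
    B ↦ A
    C ↦ B

A->CA, B->A, C->B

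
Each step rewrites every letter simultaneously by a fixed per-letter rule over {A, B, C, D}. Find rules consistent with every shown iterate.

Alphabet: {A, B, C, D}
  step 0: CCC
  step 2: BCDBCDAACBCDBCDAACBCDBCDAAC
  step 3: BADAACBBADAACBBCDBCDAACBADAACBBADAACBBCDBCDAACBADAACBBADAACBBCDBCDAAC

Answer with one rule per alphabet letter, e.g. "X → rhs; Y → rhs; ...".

  step 2 ⇒ step 3: BCDBCDAACBCDBCDAACBCDBCDAAC ⇒ BAD·AAC·B·BAD·AAC·B·BCD·BCD·AAC·BAD·AAC·B·BAD·AAC·B·BCD·BCD·AAC·BAD·AAC·B·BAD·AAC·B·BCD·BCD·AAC
    A ↦ BCD
    B ↦ BAD
    C ↦ AAC
    D ↦ B

A->BCD, B->BAD, C->AAC, D->B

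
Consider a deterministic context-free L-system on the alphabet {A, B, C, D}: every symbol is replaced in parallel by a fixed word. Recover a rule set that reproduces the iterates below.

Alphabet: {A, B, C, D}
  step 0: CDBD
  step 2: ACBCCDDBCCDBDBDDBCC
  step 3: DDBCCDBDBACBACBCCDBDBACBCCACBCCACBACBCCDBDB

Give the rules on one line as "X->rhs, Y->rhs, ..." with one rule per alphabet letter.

  step 2 ⇒ step 3: ACBCCDDBCCDBDBDDBCC ⇒ D·DB·CC·DB·DB·ACB·ACB·CC·DB·DB·ACB·CC·ACB·CC·ACB·ACB·CC·DB·DB
    A ↦ D
    B ↦ CC
    C ↦ DB
    D ↦ ACB

A->D, B->CC, C->DB, D->ACB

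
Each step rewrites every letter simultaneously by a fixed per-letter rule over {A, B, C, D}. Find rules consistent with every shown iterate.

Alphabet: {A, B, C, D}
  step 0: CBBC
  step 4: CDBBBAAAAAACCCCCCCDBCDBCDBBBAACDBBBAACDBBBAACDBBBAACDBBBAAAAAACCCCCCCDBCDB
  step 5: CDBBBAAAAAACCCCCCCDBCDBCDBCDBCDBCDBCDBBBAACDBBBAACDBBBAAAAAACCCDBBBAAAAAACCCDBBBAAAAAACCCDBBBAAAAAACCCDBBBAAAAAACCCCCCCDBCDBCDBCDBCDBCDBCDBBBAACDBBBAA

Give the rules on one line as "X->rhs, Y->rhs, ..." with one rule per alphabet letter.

A->C, B->AA, C->CDB, D->BB

  step 4 ⇒ step 5: CDBBBAAAAAACCCCCCCDBCDBCDBBBAACDBBBAACDBBBAACDBBBAACDBBBAAAAAACCCCCCCDBCDB ⇒ CDB·BB·AA·AA·AA·C·C·C·C·C·C·CDB·CDB·CDB·CDB·CDB·CDB·CDB·BB·AA·CDB·BB·AA·CDB·BB·AA·AA·AA·C·C·CDB·BB·AA·AA·AA·C·C·CDB·BB·AA·AA·AA·C·C·CDB·BB·AA·AA·AA·C·C·CDB·BB·AA·AA·AA·C·C·C·C·C·C·CDB·CDB·CDB·CDB·CDB·CDB·CDB·BB·AA·CDB·BB·AA
    A ↦ C
    B ↦ AA
    C ↦ CDB
    D ↦ BB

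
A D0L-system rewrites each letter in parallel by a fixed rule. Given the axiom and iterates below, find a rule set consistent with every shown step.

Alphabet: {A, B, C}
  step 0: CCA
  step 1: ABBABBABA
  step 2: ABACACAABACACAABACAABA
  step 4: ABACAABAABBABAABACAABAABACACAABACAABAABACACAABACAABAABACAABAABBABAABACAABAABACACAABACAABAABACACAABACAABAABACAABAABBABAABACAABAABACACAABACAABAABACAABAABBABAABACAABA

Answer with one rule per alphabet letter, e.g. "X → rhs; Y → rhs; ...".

A->ABA, B->CA, C->ABB

  step 1 ⇒ step 2: ABBABBABA ⇒ ABA·CA·CA·ABA·CA·CA·ABA·CA·ABA
    A ↦ ABA
    B ↦ CA
  step 0 ⇒ step 1: CCA ⇒ ABB·ABB·ABA
    C ↦ ABB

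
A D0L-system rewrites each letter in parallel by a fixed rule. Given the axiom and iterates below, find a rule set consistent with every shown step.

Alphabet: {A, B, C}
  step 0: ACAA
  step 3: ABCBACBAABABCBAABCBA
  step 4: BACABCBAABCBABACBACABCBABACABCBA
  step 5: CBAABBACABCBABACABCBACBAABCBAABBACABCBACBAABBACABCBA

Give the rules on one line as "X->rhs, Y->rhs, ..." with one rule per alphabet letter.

  step 4 ⇒ step 5: BACABCBAABCBABACBACABCBABACABCBA ⇒ C·BA·AB·BA·C·AB·C·BA·BA·C·AB·C·BA·C·BA·AB·C·BA·AB·BA·C·AB·C·BA·C·BA·AB·BA·C·AB·C·BA
    A ↦ BA
    B ↦ C
    C ↦ AB

A->BA, B->C, C->AB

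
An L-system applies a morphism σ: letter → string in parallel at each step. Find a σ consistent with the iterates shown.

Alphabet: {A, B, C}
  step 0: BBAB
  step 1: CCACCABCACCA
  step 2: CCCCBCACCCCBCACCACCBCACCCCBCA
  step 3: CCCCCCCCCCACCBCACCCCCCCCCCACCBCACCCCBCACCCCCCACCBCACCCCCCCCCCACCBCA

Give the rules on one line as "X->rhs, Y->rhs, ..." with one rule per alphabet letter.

  step 2 ⇒ step 3: CCCCBCACCCCBCACCACCBCACCCCBCA ⇒ CC·CC·CC·CC·CCA·CC·BCA·CC·CC·CC·CC·CCA·CC·BCA·CC·CC·BCA·CC·CC·CCA·CC·BCA·CC·CC·CC·CC·CCA·CC·BCA
    A ↦ BCA
    B ↦ CCA
    C ↦ CC

A->BCA, B->CCA, C->CC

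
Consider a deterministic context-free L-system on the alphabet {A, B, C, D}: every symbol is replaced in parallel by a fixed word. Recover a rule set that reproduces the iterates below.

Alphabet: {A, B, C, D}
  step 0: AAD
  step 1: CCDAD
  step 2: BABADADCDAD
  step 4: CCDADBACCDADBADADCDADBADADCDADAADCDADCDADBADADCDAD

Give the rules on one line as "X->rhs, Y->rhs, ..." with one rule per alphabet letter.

  step 1 ⇒ step 2: CCDAD ⇒ BA·BA·DAD·C·DAD
    A ↦ C
    C ↦ BA
    D ↦ DAD
    B ↦ AAD  (constrained at step 2)

A->C, B->AAD, C->BA, D->DAD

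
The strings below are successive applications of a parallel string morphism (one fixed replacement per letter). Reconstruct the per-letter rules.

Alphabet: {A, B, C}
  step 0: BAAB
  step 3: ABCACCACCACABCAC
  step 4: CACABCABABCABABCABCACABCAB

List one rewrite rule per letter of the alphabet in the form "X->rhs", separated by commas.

  step 3 ⇒ step 4: ABCACCACCACABCAC ⇒ C·AC·AB·C·AB·AB·C·AB·AB·C·AB·C·AC·AB·C·AB
    A ↦ C
    B ↦ AC
    C ↦ AB

A->C, B->AC, C->AB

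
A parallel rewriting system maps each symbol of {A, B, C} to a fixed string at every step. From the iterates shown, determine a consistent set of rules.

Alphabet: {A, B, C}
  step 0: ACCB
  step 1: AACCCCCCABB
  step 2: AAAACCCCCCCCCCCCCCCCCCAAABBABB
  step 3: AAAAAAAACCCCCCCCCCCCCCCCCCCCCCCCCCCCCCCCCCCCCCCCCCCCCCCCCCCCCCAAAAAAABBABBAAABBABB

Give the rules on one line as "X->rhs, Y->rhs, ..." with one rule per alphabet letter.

A->AA, B->ABB, C->CCC

  step 2 ⇒ step 3: AAAACCCCCCCCCCCCCCCCCCAAABBABB ⇒ AA·AA·AA·AA·CCC·CCC·CCC·CCC·CCC·CCC·CCC·CCC·CCC·CCC·CCC·CCC·CCC·CCC·CCC·CCC·CCC·CCC·AA·AA·AA·ABB·ABB·AA·ABB·ABB
    A ↦ AA
    B ↦ ABB
    C ↦ CCC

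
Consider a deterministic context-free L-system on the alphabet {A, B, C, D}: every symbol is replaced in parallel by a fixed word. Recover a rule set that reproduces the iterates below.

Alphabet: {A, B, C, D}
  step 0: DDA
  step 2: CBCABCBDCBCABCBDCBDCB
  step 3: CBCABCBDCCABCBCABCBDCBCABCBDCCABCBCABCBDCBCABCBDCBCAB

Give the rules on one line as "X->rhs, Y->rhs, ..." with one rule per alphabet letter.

  step 2 ⇒ step 3: CBCABCBDCBCABCBDCBDCB ⇒ CB·CAB·CB·DC·CAB·CB·CAB·CBD·CB·CAB·CB·DC·CAB·CB·CAB·CBD·CB·CAB·CBD·CB·CAB
    A ↦ DC
    B ↦ CAB
    C ↦ CB
    D ↦ CBD

A->DC, B->CAB, C->CB, D->CBD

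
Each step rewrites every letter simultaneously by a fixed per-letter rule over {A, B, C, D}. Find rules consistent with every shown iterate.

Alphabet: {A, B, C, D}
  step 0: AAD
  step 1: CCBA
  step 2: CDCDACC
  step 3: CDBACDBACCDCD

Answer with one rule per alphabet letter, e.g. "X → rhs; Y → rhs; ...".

A->C, B->AC, C->CD, D->BA

  step 2 ⇒ step 3: CDCDACC ⇒ CD·BA·CD·BA·C·CD·CD
    A ↦ C
    C ↦ CD
    D ↦ BA
  step 1 ⇒ step 2: CCBA ⇒ CD·CD·AC·C
    B ↦ AC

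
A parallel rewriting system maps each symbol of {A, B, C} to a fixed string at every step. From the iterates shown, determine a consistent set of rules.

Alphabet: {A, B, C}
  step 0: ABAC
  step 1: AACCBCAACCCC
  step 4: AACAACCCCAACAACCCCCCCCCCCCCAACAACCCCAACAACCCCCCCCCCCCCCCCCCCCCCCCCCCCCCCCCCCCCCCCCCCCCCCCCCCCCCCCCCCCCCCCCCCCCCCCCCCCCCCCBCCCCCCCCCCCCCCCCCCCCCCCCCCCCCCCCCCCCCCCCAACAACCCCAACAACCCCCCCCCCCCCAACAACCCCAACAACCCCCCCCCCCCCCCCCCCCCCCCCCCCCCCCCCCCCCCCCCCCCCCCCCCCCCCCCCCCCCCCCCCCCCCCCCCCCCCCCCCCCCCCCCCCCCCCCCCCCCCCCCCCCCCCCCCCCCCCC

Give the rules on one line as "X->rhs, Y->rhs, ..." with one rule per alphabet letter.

A->AAC, B->CBC, C->CCC

  step 0 ⇒ step 1: ABAC ⇒ AAC·CBC·AAC·CCC
    A ↦ AAC
    B ↦ CBC
    C ↦ CCC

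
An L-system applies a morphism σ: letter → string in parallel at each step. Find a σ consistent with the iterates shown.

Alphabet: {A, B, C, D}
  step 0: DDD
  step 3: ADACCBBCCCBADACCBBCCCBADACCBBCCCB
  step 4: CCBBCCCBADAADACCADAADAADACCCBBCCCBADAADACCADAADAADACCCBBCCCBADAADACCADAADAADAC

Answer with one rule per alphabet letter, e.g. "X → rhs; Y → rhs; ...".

A->CCB, B->C, C->ADA, D->BC

  step 3 ⇒ step 4: ADACCBBCCCBADACCBBCCCBADACCBBCCCB ⇒ CCB·BC·CCB·ADA·ADA·C·C·ADA·ADA·ADA·C·CCB·BC·CCB·ADA·ADA·C·C·ADA·ADA·ADA·C·CCB·BC·CCB·ADA·ADA·C·C·ADA·ADA·ADA·C
    A ↦ CCB
    B ↦ C
    C ↦ ADA
    D ↦ BC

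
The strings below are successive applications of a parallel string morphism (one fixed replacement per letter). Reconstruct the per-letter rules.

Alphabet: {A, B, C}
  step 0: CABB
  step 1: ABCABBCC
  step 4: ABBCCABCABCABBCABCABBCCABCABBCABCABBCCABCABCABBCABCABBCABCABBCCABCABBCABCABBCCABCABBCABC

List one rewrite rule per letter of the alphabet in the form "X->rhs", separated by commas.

A->ABB, B->C, C->ABC

  step 0 ⇒ step 1: CABB ⇒ ABC·ABB·C·C
    A ↦ ABB
    B ↦ C
    C ↦ ABC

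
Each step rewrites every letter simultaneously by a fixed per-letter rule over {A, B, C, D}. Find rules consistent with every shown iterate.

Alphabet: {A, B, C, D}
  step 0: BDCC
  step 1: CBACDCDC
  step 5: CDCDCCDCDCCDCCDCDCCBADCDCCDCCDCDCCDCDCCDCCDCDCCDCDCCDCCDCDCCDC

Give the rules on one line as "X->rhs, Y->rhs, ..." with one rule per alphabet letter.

  step 0 ⇒ step 1: BDCC ⇒ CBA·C·DC·DC
    B ↦ CBA
    C ↦ DC
    D ↦ C
    A ↦ D  (constrained at step 1)

A->D, B->CBA, C->DC, D->C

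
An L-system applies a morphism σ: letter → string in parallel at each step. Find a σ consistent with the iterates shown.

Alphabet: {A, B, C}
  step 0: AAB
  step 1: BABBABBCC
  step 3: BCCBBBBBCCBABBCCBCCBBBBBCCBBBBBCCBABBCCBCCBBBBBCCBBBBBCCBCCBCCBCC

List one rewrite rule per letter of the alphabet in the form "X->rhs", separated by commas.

  step 0 ⇒ step 1: AAB ⇒ BAB·BAB·BCC
    A ↦ BAB
    B ↦ BCC
    C ↦ BB  (constrained at step 1)

A->BAB, B->BCC, C->BB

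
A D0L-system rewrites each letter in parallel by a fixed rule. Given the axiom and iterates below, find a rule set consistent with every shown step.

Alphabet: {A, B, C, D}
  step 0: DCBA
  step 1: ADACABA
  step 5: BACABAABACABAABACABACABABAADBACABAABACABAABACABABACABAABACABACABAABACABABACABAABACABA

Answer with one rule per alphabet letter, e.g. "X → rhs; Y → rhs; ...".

A->BA, B->CA, C->A, D->AD

  step 0 ⇒ step 1: DCBA ⇒ AD·A·CA·BA
    A ↦ BA
    B ↦ CA
    C ↦ A
    D ↦ AD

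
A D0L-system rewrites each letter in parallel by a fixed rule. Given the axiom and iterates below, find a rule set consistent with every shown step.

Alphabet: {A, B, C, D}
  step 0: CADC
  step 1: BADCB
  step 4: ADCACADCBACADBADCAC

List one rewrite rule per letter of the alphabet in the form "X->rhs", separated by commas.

A->AD, B->AC, C->B, D->C

  step 0 ⇒ step 1: CADC ⇒ B·AD·C·B
    A ↦ AD
    C ↦ B
    D ↦ C
    B ↦ AC  (constrained at step 1)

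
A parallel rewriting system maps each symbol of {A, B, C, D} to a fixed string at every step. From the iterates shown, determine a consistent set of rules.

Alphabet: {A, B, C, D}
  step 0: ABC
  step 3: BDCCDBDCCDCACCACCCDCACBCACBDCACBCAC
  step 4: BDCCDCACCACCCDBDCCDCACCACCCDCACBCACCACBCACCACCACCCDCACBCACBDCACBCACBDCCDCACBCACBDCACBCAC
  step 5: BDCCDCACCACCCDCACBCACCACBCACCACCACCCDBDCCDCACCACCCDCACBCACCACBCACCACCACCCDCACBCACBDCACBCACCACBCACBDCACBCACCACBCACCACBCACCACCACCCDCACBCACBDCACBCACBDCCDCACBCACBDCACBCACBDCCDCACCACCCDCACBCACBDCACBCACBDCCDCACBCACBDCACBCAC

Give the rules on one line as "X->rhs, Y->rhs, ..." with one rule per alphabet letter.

A->B, B->BD, C->CAC, D->CCD

  step 4 ⇒ step 5: BDCCDCACCACCCDBDCCDCACCACCCDCACBCACCACBCACCACCACCCDCACBCACBDCACBCACBDCCDCACBCACBDCACBCAC ⇒ BD·CCD·CAC·CAC·CCD·CAC·B·CAC·CAC·B·CAC·CAC·CAC·CCD·BD·CCD·CAC·CAC·CCD·CAC·B·CAC·CAC·B·CAC·CAC·CAC·CCD·CAC·B·CAC·BD·CAC·B·CAC·CAC·B·CAC·BD·CAC·B·CAC·CAC·B·CAC·CAC·B·CAC·CAC·CAC·CCD·CAC·B·CAC·BD·CAC·B·CAC·BD·CCD·CAC·B·CAC·BD·CAC·B·CAC·BD·CCD·CAC·CAC·CCD·CAC·B·CAC·BD·CAC·B·CAC·BD·CCD·CAC·B·CAC·BD·CAC·B·CAC
    A ↦ B
    B ↦ BD
    C ↦ CAC
    D ↦ CCD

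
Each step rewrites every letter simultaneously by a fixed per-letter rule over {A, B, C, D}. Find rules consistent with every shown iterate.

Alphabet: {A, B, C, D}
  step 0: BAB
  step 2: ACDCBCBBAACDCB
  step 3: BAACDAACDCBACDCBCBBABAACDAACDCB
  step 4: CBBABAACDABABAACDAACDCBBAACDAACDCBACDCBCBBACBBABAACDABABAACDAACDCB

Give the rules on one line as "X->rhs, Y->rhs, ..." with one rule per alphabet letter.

A->BA, B->CB, C->ACD, D->A

  step 3 ⇒ step 4: BAACDAACDCBACDCBCBBABAACDAACDCB ⇒ CB·BA·BA·ACD·A·BA·BA·ACD·A·ACD·CB·BA·ACD·A·ACD·CB·ACD·CB·CB·BA·CB·BA·BA·ACD·A·BA·BA·ACD·A·ACD·CB
    A ↦ BA
    B ↦ CB
    C ↦ ACD
    D ↦ A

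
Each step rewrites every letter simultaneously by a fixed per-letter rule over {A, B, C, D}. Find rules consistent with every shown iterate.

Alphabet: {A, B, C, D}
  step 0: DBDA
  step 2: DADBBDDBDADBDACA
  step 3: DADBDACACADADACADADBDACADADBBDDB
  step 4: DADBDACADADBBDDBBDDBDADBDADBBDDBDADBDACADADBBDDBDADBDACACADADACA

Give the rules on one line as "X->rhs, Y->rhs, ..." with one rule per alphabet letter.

  step 3 ⇒ step 4: DADBDACACADADACADADBDACADADBBDDB ⇒ DA·DB·DA·CA·DA·DB·BD·DB·BD·DB·DA·DB·DA·DB·BD·DB·DA·DB·DA·CA·DA·DB·BD·DB·DA·DB·DA·CA·CA·DA·DA·CA
    A ↦ DB
    B ↦ CA
    C ↦ BD
    D ↦ DA

A->DB, B->CA, C->BD, D->DA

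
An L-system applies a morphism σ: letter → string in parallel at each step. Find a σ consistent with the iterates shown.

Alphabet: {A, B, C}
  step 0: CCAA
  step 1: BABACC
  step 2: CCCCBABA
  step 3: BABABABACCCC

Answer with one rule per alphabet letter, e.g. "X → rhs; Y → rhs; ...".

  step 2 ⇒ step 3: CCCCBABA ⇒ BA·BA·BA·BA·C·C·C·C
    A ↦ C
    B ↦ C
    C ↦ BA

A->C, B->C, C->BA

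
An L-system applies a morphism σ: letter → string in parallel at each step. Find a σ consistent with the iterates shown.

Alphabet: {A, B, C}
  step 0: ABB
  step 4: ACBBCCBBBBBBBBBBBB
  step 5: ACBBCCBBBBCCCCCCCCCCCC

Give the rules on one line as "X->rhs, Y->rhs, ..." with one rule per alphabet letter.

A->AC, B->C, C->BB

  step 4 ⇒ step 5: ACBBCCBBBBBBBBBBBB ⇒ AC·BB·C·C·BB·BB·C·C·C·C·C·C·C·C·C·C·C·C
    A ↦ AC
    B ↦ C
    C ↦ BB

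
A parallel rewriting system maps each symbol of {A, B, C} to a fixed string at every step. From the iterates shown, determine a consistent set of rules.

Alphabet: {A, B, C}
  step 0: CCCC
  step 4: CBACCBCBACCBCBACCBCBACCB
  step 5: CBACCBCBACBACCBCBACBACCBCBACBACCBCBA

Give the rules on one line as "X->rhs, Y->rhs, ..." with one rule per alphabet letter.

A->C, B->A, C->CB

  step 4 ⇒ step 5: CBACCBCBACCBCBACCBCBACCB ⇒ CB·A·C·CB·CB·A·CB·A·C·CB·CB·A·CB·A·C·CB·CB·A·CB·A·C·CB·CB·A
    A ↦ C
    B ↦ A
    C ↦ CB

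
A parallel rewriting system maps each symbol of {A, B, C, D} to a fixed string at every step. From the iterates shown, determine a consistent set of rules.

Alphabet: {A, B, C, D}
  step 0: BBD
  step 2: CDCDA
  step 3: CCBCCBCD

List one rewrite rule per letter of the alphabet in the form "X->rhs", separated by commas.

A->CD, B->A, C->CC, D->B

  step 2 ⇒ step 3: CDCDA ⇒ CC·B·CC·B·CD
    A ↦ CD
    C ↦ CC
    D ↦ B
    B ↦ A  (constrained at step 0)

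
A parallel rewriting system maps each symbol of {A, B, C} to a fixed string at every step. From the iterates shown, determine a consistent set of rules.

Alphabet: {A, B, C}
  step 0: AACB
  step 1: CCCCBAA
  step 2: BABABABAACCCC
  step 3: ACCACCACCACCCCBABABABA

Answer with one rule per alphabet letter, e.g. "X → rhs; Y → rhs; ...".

  step 2 ⇒ step 3: BABABABAACCCC ⇒ A·CC·A·CC·A·CC·A·CC·CC·BA·BA·BA·BA
    A ↦ CC
    B ↦ A
    C ↦ BA

A->CC, B->A, C->BA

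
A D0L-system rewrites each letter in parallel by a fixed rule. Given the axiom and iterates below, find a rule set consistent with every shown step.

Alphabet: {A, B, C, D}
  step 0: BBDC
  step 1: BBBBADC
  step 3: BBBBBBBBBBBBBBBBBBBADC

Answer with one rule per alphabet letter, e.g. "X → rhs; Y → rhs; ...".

  step 0 ⇒ step 1: BBDC ⇒ BB·BB·A·DC
    B ↦ BB
    C ↦ DC
    D ↦ A
    A ↦ B  (constrained at step 1)

A->B, B->BB, C->DC, D->A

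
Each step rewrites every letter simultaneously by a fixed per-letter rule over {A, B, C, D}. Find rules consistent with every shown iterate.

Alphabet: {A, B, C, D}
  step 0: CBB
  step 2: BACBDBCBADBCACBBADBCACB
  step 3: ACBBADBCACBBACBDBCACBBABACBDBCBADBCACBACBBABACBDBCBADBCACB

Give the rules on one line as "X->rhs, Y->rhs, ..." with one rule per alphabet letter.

A->BA, B->ACB, C->DBC, D->B

  step 2 ⇒ step 3: BACBDBCBADBCACBBADBCACB ⇒ ACB·BA·DBC·ACB·B·ACB·DBC·ACB·BA·B·ACB·DBC·BA·DBC·ACB·ACB·BA·B·ACB·DBC·BA·DBC·ACB
    A ↦ BA
    B ↦ ACB
    C ↦ DBC
    D ↦ B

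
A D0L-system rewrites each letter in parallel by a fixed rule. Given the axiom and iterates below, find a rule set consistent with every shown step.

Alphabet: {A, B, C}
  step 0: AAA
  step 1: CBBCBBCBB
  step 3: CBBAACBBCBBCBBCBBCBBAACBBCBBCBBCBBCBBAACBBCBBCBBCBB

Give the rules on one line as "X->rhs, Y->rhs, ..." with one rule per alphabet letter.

  step 0 ⇒ step 1: AAA ⇒ CBB·CBB·CBB
    A ↦ CBB
    B ↦ AA  (constrained at step 1)
    C ↦ AB  (constrained at step 1)

A->CBB, B->AA, C->AB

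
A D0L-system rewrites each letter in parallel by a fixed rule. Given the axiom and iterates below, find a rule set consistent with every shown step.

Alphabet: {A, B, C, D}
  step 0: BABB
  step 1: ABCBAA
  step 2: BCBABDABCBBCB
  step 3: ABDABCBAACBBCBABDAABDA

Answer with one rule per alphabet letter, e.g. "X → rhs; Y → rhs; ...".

  step 2 ⇒ step 3: BCBABDABCBBCB ⇒ A·BD·A·BCB·A·ACB·BCB·A·BD·A·A·BD·A
    A ↦ BCB
    B ↦ A
    C ↦ BD
    D ↦ ACB

A->BCB, B->A, C->BD, D->ACB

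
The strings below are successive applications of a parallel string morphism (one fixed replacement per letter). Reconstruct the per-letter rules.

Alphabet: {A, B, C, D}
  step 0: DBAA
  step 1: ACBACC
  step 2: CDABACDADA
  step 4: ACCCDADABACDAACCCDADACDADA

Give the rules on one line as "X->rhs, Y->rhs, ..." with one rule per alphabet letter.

  step 1 ⇒ step 2: ACBACC ⇒ C·DA·BA·C·DA·DA
    A ↦ C
    B ↦ BA
    C ↦ DA
  step 0 ⇒ step 1: DBAA ⇒ AC·BA·C·C
    D ↦ AC

A->C, B->BA, C->DA, D->AC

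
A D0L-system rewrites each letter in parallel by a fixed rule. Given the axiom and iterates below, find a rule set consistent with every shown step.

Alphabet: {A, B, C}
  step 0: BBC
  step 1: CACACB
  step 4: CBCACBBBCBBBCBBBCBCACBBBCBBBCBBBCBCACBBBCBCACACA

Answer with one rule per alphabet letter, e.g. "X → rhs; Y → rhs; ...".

A->BB, B->CA, C->CB

  step 0 ⇒ step 1: BBC ⇒ CA·CA·CB
    B ↦ CA
    C ↦ CB
    A ↦ BB  (constrained at step 1)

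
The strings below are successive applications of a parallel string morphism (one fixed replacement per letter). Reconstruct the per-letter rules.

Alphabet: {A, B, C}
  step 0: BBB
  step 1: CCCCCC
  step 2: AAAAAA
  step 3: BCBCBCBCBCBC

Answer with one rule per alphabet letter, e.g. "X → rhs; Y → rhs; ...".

A->BC, B->CC, C->A

  step 2 ⇒ step 3: AAAAAA ⇒ BC·BC·BC·BC·BC·BC
    A ↦ BC
  step 0 ⇒ step 1: BBB ⇒ CC·CC·CC
    B ↦ CC
  step 1 ⇒ step 2: CCCCCC ⇒ A·A·A·A·A·A
    C ↦ A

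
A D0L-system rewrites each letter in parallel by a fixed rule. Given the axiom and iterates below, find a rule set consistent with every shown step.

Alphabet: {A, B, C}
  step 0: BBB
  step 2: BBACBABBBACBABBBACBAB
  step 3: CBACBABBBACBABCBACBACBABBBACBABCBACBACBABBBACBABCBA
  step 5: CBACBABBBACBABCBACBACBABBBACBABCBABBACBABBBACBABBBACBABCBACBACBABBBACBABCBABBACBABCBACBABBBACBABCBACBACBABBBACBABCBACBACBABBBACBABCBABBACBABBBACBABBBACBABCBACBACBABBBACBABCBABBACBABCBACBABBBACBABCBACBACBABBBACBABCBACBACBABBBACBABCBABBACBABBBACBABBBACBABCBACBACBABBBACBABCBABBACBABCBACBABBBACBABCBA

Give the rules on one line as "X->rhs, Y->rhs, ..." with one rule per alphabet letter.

A->B, B->CBA, C->BBA

  step 2 ⇒ step 3: BBACBABBBACBABBBACBAB ⇒ CBA·CBA·B·BBA·CBA·B·CBA·CBA·CBA·B·BBA·CBA·B·CBA·CBA·CBA·B·BBA·CBA·B·CBA
    A ↦ B
    B ↦ CBA
    C ↦ BBA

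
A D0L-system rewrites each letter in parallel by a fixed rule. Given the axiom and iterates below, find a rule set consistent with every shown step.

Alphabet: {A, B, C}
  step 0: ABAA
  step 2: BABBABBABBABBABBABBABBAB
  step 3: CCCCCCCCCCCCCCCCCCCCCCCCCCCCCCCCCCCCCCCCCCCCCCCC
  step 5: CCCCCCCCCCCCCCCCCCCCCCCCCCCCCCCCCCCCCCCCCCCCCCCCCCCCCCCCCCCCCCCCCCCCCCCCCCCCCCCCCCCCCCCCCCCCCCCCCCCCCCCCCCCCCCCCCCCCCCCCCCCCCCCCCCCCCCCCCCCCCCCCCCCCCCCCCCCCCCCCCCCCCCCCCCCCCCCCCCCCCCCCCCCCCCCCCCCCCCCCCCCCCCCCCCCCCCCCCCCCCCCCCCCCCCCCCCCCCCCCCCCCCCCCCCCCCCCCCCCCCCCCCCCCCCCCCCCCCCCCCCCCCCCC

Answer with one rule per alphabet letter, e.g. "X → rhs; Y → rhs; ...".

A->CC, B->CC, C->BAB

  step 2 ⇒ step 3: BABBABBABBABBABBABBABBAB ⇒ CC·CC·CC·CC·CC·CC·CC·CC·CC·CC·CC·CC·CC·CC·CC·CC·CC·CC·CC·CC·CC·CC·CC·CC
    A ↦ CC
    B ↦ CC
    C ↦ BAB  (constrained at step 3)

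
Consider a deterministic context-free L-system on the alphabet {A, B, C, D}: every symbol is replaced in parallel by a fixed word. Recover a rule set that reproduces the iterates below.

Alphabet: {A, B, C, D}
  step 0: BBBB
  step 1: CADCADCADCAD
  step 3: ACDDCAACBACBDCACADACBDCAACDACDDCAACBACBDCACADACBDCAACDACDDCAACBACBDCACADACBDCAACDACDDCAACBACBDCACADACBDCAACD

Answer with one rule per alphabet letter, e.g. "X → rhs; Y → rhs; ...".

  step 0 ⇒ step 1: BBBB ⇒ CAD·CAD·CAD·CAD
    B ↦ CAD
    A ↦ ACB  (constrained at step 1)
    C ↦ DCA  (constrained at step 1)
    D ↦ ACD  (constrained at step 1)

A->ACB, B->CAD, C->DCA, D->ACD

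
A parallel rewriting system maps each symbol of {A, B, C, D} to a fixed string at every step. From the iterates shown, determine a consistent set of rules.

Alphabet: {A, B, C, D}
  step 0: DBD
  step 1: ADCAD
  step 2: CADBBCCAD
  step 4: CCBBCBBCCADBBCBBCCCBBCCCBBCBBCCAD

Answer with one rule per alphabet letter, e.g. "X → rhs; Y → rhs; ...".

  step 1 ⇒ step 2: ADCAD ⇒ C·AD·BBC·C·AD
    A ↦ C
    C ↦ BBC
    D ↦ AD
  step 0 ⇒ step 1: DBD ⇒ AD·C·AD
    B ↦ C

A->C, B->C, C->BBC, D->AD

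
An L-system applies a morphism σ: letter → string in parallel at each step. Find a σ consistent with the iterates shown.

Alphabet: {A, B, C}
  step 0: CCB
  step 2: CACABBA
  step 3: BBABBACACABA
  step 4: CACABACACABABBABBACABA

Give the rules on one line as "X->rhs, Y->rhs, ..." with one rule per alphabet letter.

  step 3 ⇒ step 4: BBABBACACABA ⇒ CA·CA·BA·CA·CA·BA·B·BA·B·BA·CA·BA
    A ↦ BA
    B ↦ CA
    C ↦ B

A->BA, B->CA, C->B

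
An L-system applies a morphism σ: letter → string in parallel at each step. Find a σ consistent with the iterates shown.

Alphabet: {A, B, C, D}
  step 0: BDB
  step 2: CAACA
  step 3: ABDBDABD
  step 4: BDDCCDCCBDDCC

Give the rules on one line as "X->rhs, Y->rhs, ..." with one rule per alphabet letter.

  step 3 ⇒ step 4: ABDBDABD ⇒ BD·DC·C·DC·C·BD·DC·C
    A ↦ BD
    B ↦ DC
    D ↦ C
  step 2 ⇒ step 3: CAACA ⇒ A·BD·BD·A·BD
    C ↦ A

A->BD, B->DC, C->A, D->C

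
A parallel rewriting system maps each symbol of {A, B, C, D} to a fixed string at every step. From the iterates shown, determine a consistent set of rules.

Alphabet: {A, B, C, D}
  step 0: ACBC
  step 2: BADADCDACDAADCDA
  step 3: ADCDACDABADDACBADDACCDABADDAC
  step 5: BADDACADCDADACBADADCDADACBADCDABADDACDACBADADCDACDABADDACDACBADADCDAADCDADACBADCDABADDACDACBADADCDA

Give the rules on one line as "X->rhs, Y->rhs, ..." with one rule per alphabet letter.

  step 2 ⇒ step 3: BADADCDACDAADCDA ⇒ AD·C·DA·C·DA·BAD·DA·C·BAD·DA·C·C·DA·BAD·DA·C
    A ↦ C
    B ↦ AD
    C ↦ BAD
    D ↦ DA

A->C, B->AD, C->BAD, D->DA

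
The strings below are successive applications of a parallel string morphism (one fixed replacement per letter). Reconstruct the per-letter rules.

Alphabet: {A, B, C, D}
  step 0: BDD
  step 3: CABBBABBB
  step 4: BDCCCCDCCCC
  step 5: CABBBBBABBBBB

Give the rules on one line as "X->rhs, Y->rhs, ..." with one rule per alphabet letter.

A->DC, B->C, C->B, D->AB

  step 4 ⇒ step 5: BDCCCCDCCCC ⇒ C·AB·B·B·B·B·AB·B·B·B·B
    B ↦ C
    C ↦ B
    D ↦ AB
  step 3 ⇒ step 4: CABBBABBB ⇒ B·DC·C·C·C·DC·C·C·C
    A ↦ DC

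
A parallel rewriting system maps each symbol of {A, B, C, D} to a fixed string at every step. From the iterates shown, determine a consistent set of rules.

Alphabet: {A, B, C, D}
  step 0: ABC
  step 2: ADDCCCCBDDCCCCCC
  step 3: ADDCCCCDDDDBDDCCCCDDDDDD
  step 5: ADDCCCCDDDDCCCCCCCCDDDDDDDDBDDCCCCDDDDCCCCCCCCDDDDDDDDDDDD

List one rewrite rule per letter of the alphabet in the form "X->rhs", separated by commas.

A->ADD, B->BDD, C->D, D->CC

  step 2 ⇒ step 3: ADDCCCCBDDCCCCCC ⇒ ADD·CC·CC·D·D·D·D·BDD·CC·CC·D·D·D·D·D·D
    A ↦ ADD
    B ↦ BDD
    C ↦ D
    D ↦ CC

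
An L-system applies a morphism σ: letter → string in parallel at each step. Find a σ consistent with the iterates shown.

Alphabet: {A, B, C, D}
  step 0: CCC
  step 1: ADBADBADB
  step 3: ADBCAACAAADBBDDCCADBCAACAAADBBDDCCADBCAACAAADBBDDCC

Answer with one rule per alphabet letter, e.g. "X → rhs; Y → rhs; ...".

  step 0 ⇒ step 1: CCC ⇒ ADB·ADB·ADB
    C ↦ ADB
    A ↦ CAA  (constrained at step 1)
    B ↦ BDD  (constrained at step 1)
    D ↦ C  (constrained at step 1)

A->CAA, B->BDD, C->ADB, D->C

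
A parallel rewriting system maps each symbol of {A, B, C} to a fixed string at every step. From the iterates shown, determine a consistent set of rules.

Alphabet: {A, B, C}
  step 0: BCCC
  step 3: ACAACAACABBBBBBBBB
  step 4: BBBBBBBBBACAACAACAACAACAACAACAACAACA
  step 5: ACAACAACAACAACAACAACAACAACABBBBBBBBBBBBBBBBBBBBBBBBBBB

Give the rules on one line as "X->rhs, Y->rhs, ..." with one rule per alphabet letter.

  step 4 ⇒ step 5: BBBBBBBBBACAACAACAACAACAACAACAACAACA ⇒ ACA·ACA·ACA·ACA·ACA·ACA·ACA·ACA·ACA·B·B·B·B·B·B·B·B·B·B·B·B·B·B·B·B·B·B·B·B·B·B·B·B·B·B·B
    A ↦ B
    B ↦ ACA
    C ↦ B

A->B, B->ACA, C->B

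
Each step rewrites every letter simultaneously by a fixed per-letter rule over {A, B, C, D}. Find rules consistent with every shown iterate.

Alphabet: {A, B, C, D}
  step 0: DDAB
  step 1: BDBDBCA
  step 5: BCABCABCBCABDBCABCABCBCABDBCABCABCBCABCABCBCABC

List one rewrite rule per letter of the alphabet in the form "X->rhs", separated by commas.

A->BC, B->A, C->BC, D->BD

  step 0 ⇒ step 1: DDAB ⇒ BD·BD·BC·A
    A ↦ BC
    B ↦ A
    D ↦ BD
    C ↦ BC  (constrained at step 1)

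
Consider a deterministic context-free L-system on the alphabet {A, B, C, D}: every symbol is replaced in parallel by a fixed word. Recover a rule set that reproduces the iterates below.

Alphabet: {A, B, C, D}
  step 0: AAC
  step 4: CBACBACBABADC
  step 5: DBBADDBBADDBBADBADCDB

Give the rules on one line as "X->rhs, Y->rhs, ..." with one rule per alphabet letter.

  step 4 ⇒ step 5: CBACBACBABADC ⇒ DB·BA·D·DB·BA·D·DB·BA·D·BA·D·C·DB
    A ↦ D
    B ↦ BA
    C ↦ DB
    D ↦ C

A->D, B->BA, C->DB, D->C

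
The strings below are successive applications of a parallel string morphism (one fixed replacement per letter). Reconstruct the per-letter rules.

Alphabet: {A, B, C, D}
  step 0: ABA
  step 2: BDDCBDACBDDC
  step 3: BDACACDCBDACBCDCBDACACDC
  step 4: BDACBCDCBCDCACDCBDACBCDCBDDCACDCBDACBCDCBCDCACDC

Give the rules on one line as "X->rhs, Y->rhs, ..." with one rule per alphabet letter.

  step 3 ⇒ step 4: BDACACDCBDACBCDCBDACACDC ⇒ BD·AC·BC·DC·BC·DC·AC·DC·BD·AC·BC·DC·BD·DC·AC·DC·BD·AC·BC·DC·BC·DC·AC·DC
    A ↦ BC
    B ↦ BD
    C ↦ DC
    D ↦ AC

A->BC, B->BD, C->DC, D->AC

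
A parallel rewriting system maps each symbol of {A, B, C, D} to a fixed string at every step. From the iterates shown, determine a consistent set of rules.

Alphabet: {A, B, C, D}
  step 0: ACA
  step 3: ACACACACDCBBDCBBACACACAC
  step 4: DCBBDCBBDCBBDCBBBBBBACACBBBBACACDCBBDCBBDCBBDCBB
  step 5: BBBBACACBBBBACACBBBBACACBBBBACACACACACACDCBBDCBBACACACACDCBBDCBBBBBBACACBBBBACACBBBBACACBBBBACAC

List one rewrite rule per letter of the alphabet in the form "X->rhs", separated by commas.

  step 4 ⇒ step 5: DCBBDCBBDCBBDCBBBBBBACACBBBBACACDCBBDCBBDCBBDCBB ⇒ BB·BB·AC·AC·BB·BB·AC·AC·BB·BB·AC·AC·BB·BB·AC·AC·AC·AC·AC·AC·DC·BB·DC·BB·AC·AC·AC·AC·DC·BB·DC·BB·BB·BB·AC·AC·BB·BB·AC·AC·BB·BB·AC·AC·BB·BB·AC·AC
    A ↦ DC
    B ↦ AC
    C ↦ BB
    D ↦ BB

A->DC, B->AC, C->BB, D->BB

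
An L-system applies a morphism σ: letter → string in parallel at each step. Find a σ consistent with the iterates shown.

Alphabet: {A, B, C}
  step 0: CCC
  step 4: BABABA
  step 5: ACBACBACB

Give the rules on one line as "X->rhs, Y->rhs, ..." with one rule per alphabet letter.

A->B, B->AC, C->A

  step 4 ⇒ step 5: BABABA ⇒ AC·B·AC·B·AC·B
    A ↦ B
    B ↦ AC
    C ↦ A  (constrained at step 0)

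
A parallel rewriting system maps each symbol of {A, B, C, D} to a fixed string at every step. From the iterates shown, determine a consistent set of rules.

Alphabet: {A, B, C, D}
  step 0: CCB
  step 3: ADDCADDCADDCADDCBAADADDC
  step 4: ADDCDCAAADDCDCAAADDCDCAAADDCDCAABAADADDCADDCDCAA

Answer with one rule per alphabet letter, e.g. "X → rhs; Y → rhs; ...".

A->AD, B->BA, C->AA, D->DC

  step 3 ⇒ step 4: ADDCADDCADDCADDCBAADADDC ⇒ AD·DC·DC·AA·AD·DC·DC·AA·AD·DC·DC·AA·AD·DC·DC·AA·BA·AD·AD·DC·AD·DC·DC·AA
    A ↦ AD
    B ↦ BA
    C ↦ AA
    D ↦ DC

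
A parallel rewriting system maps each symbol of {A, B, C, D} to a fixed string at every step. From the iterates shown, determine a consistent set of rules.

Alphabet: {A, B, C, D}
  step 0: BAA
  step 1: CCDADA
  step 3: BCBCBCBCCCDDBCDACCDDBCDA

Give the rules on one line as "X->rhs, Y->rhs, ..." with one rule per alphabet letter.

  step 0 ⇒ step 1: BAA ⇒ CC·DA·DA
    A ↦ DA
    B ↦ CC
    C ↦ DD  (constrained at step 1)
    D ↦ BC  (constrained at step 1)

A->DA, B->CC, C->DD, D->BC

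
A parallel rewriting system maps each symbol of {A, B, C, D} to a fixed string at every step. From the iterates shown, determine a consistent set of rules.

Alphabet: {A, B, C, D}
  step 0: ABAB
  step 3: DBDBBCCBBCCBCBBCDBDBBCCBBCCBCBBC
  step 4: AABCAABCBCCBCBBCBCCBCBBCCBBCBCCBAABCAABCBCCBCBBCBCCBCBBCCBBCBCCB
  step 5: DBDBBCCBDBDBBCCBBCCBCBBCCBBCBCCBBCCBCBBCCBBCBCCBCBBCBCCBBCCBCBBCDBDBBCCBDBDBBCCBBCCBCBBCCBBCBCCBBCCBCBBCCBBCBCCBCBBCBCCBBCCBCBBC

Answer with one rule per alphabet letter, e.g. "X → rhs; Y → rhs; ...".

  step 4 ⇒ step 5: AABCAABCBCCBCBBCBCCBCBBCCBBCBCCBAABCAABCBCCBCBBCBCCBCBBCCBBCBCCB ⇒ DB·DB·BC·CB·DB·DB·BC·CB·BC·CB·CB·BC·CB·BC·BC·CB·BC·CB·CB·BC·CB·BC·BC·CB·CB·BC·BC·CB·BC·CB·CB·BC·DB·DB·BC·CB·DB·DB·BC·CB·BC·CB·CB·BC·CB·BC·BC·CB·BC·CB·CB·BC·CB·BC·BC·CB·CB·BC·BC·CB·BC·CB·CB·BC
    A ↦ DB
    B ↦ BC
    C ↦ CB
  step 3 ⇒ step 4: DBDBBCCBBCCBCBBCDBDBBCCBBCCBCBBC ⇒ AA·BC·AA·BC·BC·CB·CB·BC·BC·CB·CB·BC·CB·BC·BC·CB·AA·BC·AA·BC·BC·CB·CB·BC·BC·CB·CB·BC·CB·BC·BC·CB
    D ↦ AA

A->DB, B->BC, C->CB, D->AA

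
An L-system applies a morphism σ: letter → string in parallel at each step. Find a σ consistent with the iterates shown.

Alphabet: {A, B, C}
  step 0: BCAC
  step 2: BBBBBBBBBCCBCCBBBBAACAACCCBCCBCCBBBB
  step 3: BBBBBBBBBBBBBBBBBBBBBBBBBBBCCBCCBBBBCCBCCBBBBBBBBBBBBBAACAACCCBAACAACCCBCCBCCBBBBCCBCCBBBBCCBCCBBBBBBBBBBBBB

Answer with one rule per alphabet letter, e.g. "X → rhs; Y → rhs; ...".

  step 2 ⇒ step 3: BBBBBBBBBCCBCCBBBBAACAACCCBCCBCCBBBB ⇒ BBB·BBB·BBB·BBB·BBB·BBB·BBB·BBB·BBB·CCB·CCB·BBB·CCB·CCB·BBB·BBB·BBB·BBB·AAC·AAC·CCB·AAC·AAC·CCB·CCB·CCB·BBB·CCB·CCB·BBB·CCB·CCB·BBB·BBB·BBB·BBB
    A ↦ AAC
    B ↦ BBB
    C ↦ CCB

A->AAC, B->BBB, C->CCB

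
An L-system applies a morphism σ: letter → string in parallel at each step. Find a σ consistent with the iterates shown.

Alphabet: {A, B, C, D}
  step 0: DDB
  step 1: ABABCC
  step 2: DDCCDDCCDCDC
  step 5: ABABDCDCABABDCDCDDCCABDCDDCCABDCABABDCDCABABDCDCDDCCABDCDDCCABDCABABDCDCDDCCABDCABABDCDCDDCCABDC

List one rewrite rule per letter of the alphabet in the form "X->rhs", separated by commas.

A->DD, B->CC, C->DC, D->AB

  step 1 ⇒ step 2: ABABCC ⇒ DD·CC·DD·CC·DC·DC
    A ↦ DD
    B ↦ CC
    C ↦ DC
  step 0 ⇒ step 1: DDB ⇒ AB·AB·CC
    D ↦ AB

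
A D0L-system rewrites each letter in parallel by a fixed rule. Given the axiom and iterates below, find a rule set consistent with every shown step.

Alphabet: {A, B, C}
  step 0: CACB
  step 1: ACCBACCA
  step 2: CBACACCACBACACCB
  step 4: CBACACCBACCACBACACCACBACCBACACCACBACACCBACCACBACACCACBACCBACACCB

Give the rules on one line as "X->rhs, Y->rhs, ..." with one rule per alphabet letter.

  step 1 ⇒ step 2: ACCBACCA ⇒ CB·AC·AC·CA·CB·AC·AC·CB
    A ↦ CB
    B ↦ CA
    C ↦ AC

A->CB, B->CA, C->AC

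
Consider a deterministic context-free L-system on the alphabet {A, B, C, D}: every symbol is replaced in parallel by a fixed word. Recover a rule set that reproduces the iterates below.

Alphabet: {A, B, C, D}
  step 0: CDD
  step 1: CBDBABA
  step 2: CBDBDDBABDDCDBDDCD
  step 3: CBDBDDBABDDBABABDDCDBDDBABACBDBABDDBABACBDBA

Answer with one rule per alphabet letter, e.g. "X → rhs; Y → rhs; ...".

A->CD, B->BDD, C->CBD, D->BA

  step 2 ⇒ step 3: CBDBDDBABDDCDBDDCD ⇒ CBD·BDD·BA·BDD·BA·BA·BDD·CD·BDD·BA·BA·CBD·BA·BDD·BA·BA·CBD·BA
    A ↦ CD
    B ↦ BDD
    C ↦ CBD
    D ↦ BA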